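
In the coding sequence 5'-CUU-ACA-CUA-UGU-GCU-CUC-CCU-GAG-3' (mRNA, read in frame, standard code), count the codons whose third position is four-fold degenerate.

Codon 1 CUU (Leu): third position 4-fold.
Codon 2 ACA (Thr): third position 4-fold.
Codon 3 CUA (Leu): third position 4-fold.
Codon 4 UGU (Cys): third position 2-fold.
Codon 5 GCU (Ala): third position 4-fold.
Codon 6 CUC (Leu): third position 4-fold.
Codon 7 CCU (Pro): third position 4-fold.
Codon 8 GAG (Glu): third position 2-fold.
Four-fold degenerate third positions: 6.

6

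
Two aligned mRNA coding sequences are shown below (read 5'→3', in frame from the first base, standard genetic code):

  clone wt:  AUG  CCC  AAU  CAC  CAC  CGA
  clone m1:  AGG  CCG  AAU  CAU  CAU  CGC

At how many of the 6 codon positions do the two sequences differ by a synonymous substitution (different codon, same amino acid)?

4

Codon 1: AUG Met / AGG Arg — nonsynonymous.
Codon 2: CCC Pro / CCG Pro — synonymous.
Codon 3: AAU Asn / AAU Asn — identical.
Codon 4: CAC His / CAU His — synonymous.
Codon 5: CAC His / CAU His — synonymous.
Codon 6: CGA Arg / CGC Arg — synonymous.
Synonymous differences: 4.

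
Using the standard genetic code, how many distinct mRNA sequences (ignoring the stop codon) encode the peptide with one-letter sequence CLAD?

Cys: 2 codons.
Leu: 6 codons.
Ala: 4 codons.
Asp: 2 codons.
2 × 6 × 4 × 2 = 96.

96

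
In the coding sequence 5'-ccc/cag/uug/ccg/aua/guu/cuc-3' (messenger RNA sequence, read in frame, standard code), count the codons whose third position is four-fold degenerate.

4

Codon 1 CCC (Pro): third position 4-fold.
Codon 2 CAG (Gln): third position 2-fold.
Codon 3 UUG (Leu): third position 2-fold.
Codon 4 CCG (Pro): third position 4-fold.
Codon 5 AUA (Ile): third position 3-fold.
Codon 6 GUU (Val): third position 4-fold.
Codon 7 CUC (Leu): third position 4-fold.
Four-fold degenerate third positions: 4.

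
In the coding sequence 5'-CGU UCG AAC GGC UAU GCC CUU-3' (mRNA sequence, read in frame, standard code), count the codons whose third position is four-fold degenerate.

5

Codon 1 CGU (Arg): third position 4-fold.
Codon 2 UCG (Ser): third position 4-fold.
Codon 3 AAC (Asn): third position 2-fold.
Codon 4 GGC (Gly): third position 4-fold.
Codon 5 UAU (Tyr): third position 2-fold.
Codon 6 GCC (Ala): third position 4-fold.
Codon 7 CUU (Leu): third position 4-fold.
Four-fold degenerate third positions: 5.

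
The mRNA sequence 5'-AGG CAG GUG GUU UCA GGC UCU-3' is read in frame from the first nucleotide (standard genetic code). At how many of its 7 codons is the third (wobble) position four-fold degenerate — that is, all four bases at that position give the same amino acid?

5

Codon 1 AGG (Arg): third position 2-fold.
Codon 2 CAG (Gln): third position 2-fold.
Codon 3 GUG (Val): third position 4-fold.
Codon 4 GUU (Val): third position 4-fold.
Codon 5 UCA (Ser): third position 4-fold.
Codon 6 GGC (Gly): third position 4-fold.
Codon 7 UCU (Ser): third position 4-fold.
Four-fold degenerate third positions: 5.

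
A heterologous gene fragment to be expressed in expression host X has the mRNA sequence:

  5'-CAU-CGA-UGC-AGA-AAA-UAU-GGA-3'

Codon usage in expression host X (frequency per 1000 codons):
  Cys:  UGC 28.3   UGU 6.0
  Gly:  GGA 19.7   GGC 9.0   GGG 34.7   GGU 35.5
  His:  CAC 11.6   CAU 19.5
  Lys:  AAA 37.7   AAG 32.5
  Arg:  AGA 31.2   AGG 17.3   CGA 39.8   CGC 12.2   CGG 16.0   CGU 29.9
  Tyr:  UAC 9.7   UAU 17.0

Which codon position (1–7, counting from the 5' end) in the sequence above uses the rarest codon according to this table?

6

Codon 1 CAU (His): 19.5 per 1000.
Codon 2 CGA (Arg): 39.8 per 1000.
Codon 3 UGC (Cys): 28.3 per 1000.
Codon 4 AGA (Arg): 31.2 per 1000.
Codon 5 AAA (Lys): 37.7 per 1000.
Codon 6 UAU (Tyr): 17.0 per 1000.
Codon 7 GGA (Gly): 19.7 per 1000.
Lowest frequency is 17.0 at codon 6.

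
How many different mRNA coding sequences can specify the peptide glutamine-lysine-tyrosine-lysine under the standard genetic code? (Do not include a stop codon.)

Gln: 2 codons.
Lys: 2 codons.
Tyr: 2 codons.
Lys: 2 codons.
2 × 2 × 2 × 2 = 16.

16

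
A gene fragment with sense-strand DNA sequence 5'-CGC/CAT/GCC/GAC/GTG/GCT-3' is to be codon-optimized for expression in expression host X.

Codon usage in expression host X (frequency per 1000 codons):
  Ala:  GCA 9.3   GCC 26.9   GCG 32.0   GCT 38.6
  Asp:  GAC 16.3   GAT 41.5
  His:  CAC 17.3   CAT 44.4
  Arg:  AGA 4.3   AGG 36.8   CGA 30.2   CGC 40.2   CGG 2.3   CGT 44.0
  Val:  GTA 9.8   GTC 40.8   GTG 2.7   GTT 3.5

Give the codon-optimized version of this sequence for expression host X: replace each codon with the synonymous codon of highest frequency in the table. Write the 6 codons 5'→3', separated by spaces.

CGT CAT GCT GAT GTC GCT

Codon 1 (Arg): best is CGT at 44.0.
Codon 2 (His): best is CAT at 44.4.
Codon 3 (Ala): best is GCT at 38.6.
Codon 4 (Asp): best is GAT at 41.5.
Codon 5 (Val): best is GTC at 40.8.
Codon 6 (Ala): best is GCT at 38.6.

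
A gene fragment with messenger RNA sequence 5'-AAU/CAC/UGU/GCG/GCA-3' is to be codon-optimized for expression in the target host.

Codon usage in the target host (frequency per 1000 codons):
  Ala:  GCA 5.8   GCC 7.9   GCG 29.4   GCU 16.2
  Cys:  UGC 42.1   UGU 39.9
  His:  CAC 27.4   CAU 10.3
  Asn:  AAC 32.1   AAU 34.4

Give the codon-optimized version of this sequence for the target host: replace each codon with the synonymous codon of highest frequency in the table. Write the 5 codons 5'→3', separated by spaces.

Codon 1 (Asn): best is AAU at 34.4.
Codon 2 (His): best is CAC at 27.4.
Codon 3 (Cys): best is UGC at 42.1.
Codon 4 (Ala): best is GCG at 29.4.
Codon 5 (Ala): best is GCG at 29.4.

AAU CAC UGC GCG GCG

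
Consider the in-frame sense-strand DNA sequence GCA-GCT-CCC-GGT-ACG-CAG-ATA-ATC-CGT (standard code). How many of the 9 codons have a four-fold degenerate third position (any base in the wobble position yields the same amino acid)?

6

Codon 1 GCA (Ala): third position 4-fold.
Codon 2 GCT (Ala): third position 4-fold.
Codon 3 CCC (Pro): third position 4-fold.
Codon 4 GGT (Gly): third position 4-fold.
Codon 5 ACG (Thr): third position 4-fold.
Codon 6 CAG (Gln): third position 2-fold.
Codon 7 ATA (Ile): third position 3-fold.
Codon 8 ATC (Ile): third position 3-fold.
Codon 9 CGT (Arg): third position 4-fold.
Four-fold degenerate third positions: 6.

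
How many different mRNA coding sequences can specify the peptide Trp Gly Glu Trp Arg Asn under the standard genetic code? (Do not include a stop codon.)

Trp: 1 codon.
Gly: 4 codons.
Glu: 2 codons.
Trp: 1 codon.
Arg: 6 codons.
Asn: 2 codons.
1 × 4 × 2 × 1 × 6 × 2 = 96.

96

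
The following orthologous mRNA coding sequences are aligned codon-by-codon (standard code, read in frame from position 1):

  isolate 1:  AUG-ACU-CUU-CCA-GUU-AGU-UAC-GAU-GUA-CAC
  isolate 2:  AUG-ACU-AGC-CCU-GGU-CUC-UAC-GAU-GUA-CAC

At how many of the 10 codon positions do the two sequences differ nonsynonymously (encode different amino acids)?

3

Codon 1: AUG Met / AUG Met — identical.
Codon 2: ACU Thr / ACU Thr — identical.
Codon 3: CUU Leu / AGC Ser — nonsynonymous.
Codon 4: CCA Pro / CCU Pro — synonymous.
Codon 5: GUU Val / GGU Gly — nonsynonymous.
Codon 6: AGU Ser / CUC Leu — nonsynonymous.
Codon 7: UAC Tyr / UAC Tyr — identical.
Codon 8: GAU Asp / GAU Asp — identical.
Codon 9: GUA Val / GUA Val — identical.
Codon 10: CAC His / CAC His — identical.
Nonsynonymous differences: 3.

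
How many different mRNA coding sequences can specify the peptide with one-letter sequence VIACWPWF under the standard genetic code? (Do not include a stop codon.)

Val: 4 codons.
Ile: 3 codons.
Ala: 4 codons.
Cys: 2 codons.
Trp: 1 codon.
Pro: 4 codons.
Trp: 1 codon.
Phe: 2 codons.
4 × 3 × 4 × 2 × 1 × 4 × 1 × 2 = 768.

768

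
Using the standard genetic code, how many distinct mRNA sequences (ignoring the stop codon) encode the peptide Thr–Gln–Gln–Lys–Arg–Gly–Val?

3072

Thr: 4 codons.
Gln: 2 codons.
Gln: 2 codons.
Lys: 2 codons.
Arg: 6 codons.
Gly: 4 codons.
Val: 4 codons.
4 × 2 × 2 × 2 × 6 × 4 × 4 = 3072.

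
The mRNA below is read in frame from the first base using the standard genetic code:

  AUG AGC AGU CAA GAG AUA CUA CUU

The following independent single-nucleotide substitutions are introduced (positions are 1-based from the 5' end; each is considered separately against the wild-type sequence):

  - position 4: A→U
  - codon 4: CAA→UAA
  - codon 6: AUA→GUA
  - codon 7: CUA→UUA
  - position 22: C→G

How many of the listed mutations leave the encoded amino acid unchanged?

1

Codon 2: AGC (Ser) → UGC (Cys) — missense.
Codon 4: CAA (Gln) → UAA (Stop) — nonsense.
Codon 6: AUA (Ile) → GUA (Val) — missense.
Codon 7: CUA (Leu) → UUA (Leu) — synonymous.
Codon 8: CUU (Leu) → GUU (Val) — missense.
Synonymous: 1 of 5.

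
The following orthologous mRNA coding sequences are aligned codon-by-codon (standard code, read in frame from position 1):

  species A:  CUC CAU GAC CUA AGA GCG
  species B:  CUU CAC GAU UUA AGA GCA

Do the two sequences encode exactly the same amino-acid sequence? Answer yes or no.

yes

Codon 1: CUC Leu / CUU Leu — synonymous.
Codon 2: CAU His / CAC His — synonymous.
Codon 3: GAC Asp / GAU Asp — synonymous.
Codon 4: CUA Leu / UUA Leu — synonymous.
Codon 5: AGA Arg / AGA Arg — identical.
Codon 6: GCG Ala / GCA Ala — synonymous.
Nonsynonymous differences: 0 → same protein.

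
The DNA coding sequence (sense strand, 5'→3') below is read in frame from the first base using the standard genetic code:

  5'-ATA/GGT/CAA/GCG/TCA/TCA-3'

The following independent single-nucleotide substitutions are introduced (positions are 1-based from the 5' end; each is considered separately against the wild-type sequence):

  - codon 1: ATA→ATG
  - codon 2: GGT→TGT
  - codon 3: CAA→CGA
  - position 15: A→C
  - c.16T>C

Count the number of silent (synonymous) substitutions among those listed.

Codon 1: ATA (Ile) → ATG (Met) — missense.
Codon 2: GGT (Gly) → TGT (Cys) — missense.
Codon 3: CAA (Gln) → CGA (Arg) — missense.
Codon 5: TCA (Ser) → TCC (Ser) — synonymous.
Codon 6: TCA (Ser) → CCA (Pro) — missense.
Synonymous: 1 of 5.

1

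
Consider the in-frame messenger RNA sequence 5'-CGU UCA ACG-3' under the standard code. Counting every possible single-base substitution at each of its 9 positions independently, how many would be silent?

9

Codon 1 (CGU, Arg): 3 synonymous substitutions.
Codon 2 (UCA, Ser): 3 synonymous substitutions.
Codon 3 (ACG, Thr): 3 synonymous substitutions.
Total: 3 + 3 + 3 = 9.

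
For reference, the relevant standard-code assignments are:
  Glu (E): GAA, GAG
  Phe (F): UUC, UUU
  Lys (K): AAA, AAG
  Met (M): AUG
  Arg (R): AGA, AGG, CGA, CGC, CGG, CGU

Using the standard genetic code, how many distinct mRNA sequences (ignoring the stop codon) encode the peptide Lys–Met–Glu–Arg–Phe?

48

Lys: 2 codons.
Met: 1 codon.
Glu: 2 codons.
Arg: 6 codons.
Phe: 2 codons.
2 × 1 × 2 × 6 × 2 = 48.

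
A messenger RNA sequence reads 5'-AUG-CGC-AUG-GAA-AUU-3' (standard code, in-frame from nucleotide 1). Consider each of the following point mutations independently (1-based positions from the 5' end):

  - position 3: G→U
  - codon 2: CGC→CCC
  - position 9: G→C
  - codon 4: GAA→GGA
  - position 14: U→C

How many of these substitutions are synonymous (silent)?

Codon 1: AUG (Met) → AUU (Ile) — missense.
Codon 2: CGC (Arg) → CCC (Pro) — missense.
Codon 3: AUG (Met) → AUC (Ile) — missense.
Codon 4: GAA (Glu) → GGA (Gly) — missense.
Codon 5: AUU (Ile) → ACU (Thr) — missense.
Synonymous: 0 of 5.

0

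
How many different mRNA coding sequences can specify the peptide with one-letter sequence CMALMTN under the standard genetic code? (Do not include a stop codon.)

384

Cys: 2 codons.
Met: 1 codon.
Ala: 4 codons.
Leu: 6 codons.
Met: 1 codon.
Thr: 4 codons.
Asn: 2 codons.
2 × 1 × 4 × 6 × 1 × 4 × 2 = 384.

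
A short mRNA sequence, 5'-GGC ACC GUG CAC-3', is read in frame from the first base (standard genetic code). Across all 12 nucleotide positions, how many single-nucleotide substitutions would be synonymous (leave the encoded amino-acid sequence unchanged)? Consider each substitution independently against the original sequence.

10

Codon 1 (GGC, Gly): 3 synonymous substitutions.
Codon 2 (ACC, Thr): 3 synonymous substitutions.
Codon 3 (GUG, Val): 3 synonymous substitutions.
Codon 4 (CAC, His): 1 synonymous substitution.
Total: 3 + 3 + 3 + 1 = 10.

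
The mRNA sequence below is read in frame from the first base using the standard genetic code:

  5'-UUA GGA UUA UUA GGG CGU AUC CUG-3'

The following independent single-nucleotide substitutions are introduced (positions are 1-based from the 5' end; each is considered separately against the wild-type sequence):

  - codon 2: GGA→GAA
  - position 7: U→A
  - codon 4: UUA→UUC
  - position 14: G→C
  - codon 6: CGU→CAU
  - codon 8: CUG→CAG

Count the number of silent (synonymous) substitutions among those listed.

Codon 2: GGA (Gly) → GAA (Glu) — missense.
Codon 3: UUA (Leu) → AUA (Ile) — missense.
Codon 4: UUA (Leu) → UUC (Phe) — missense.
Codon 5: GGG (Gly) → GCG (Ala) — missense.
Codon 6: CGU (Arg) → CAU (His) — missense.
Codon 8: CUG (Leu) → CAG (Gln) — missense.
Synonymous: 0 of 6.

0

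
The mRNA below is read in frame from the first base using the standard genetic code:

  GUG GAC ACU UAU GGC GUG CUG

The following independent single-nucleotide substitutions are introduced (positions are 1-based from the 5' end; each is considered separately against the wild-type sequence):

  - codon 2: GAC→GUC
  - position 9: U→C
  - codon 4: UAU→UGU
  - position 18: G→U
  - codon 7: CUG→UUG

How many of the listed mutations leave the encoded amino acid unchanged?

Codon 2: GAC (Asp) → GUC (Val) — missense.
Codon 3: ACU (Thr) → ACC (Thr) — synonymous.
Codon 4: UAU (Tyr) → UGU (Cys) — missense.
Codon 6: GUG (Val) → GUU (Val) — synonymous.
Codon 7: CUG (Leu) → UUG (Leu) — synonymous.
Synonymous: 3 of 5.

3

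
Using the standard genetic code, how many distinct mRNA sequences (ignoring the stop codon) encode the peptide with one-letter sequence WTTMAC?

128

Trp: 1 codon.
Thr: 4 codons.
Thr: 4 codons.
Met: 1 codon.
Ala: 4 codons.
Cys: 2 codons.
1 × 4 × 4 × 1 × 4 × 2 = 128.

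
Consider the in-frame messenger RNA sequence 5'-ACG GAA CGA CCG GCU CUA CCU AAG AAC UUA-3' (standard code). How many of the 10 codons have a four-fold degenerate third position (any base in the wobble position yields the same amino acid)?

Codon 1 ACG (Thr): third position 4-fold.
Codon 2 GAA (Glu): third position 2-fold.
Codon 3 CGA (Arg): third position 4-fold.
Codon 4 CCG (Pro): third position 4-fold.
Codon 5 GCU (Ala): third position 4-fold.
Codon 6 CUA (Leu): third position 4-fold.
Codon 7 CCU (Pro): third position 4-fold.
Codon 8 AAG (Lys): third position 2-fold.
Codon 9 AAC (Asn): third position 2-fold.
Codon 10 UUA (Leu): third position 2-fold.
Four-fold degenerate third positions: 6.

6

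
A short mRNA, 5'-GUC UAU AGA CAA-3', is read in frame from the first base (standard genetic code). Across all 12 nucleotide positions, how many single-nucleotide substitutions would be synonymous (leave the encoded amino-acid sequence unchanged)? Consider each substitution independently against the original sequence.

Codon 1 (GUC, Val): 3 synonymous substitutions.
Codon 2 (UAU, Tyr): 1 synonymous substitution.
Codon 3 (AGA, Arg): 2 synonymous substitutions.
Codon 4 (CAA, Gln): 1 synonymous substitution.
Total: 3 + 1 + 2 + 1 = 7.

7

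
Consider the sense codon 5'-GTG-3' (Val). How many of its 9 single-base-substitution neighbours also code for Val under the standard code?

3

Position 1: none → 0 synonymous.
Position 2: none → 0 synonymous.
Position 3: GTT, GTC, GTA → 3 synonymous.
Total: 0 + 0 + 3 = 3.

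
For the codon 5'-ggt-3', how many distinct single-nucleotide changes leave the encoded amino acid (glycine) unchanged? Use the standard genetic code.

3

Position 1: none → 0 synonymous.
Position 2: none → 0 synonymous.
Position 3: GGC, GGA, GGG → 3 synonymous.
Total: 0 + 0 + 3 = 3.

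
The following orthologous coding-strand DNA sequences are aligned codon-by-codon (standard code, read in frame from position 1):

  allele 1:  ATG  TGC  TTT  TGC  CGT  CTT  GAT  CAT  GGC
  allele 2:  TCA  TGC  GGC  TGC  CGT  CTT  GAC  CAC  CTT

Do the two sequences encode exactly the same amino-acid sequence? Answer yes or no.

no

Codon 1: ATG Met / TCA Ser — nonsynonymous.
Codon 2: TGC Cys / TGC Cys — identical.
Codon 3: TTT Phe / GGC Gly — nonsynonymous.
Codon 4: TGC Cys / TGC Cys — identical.
Codon 5: CGT Arg / CGT Arg — identical.
Codon 6: CTT Leu / CTT Leu — identical.
Codon 7: GAT Asp / GAC Asp — synonymous.
Codon 8: CAT His / CAC His — synonymous.
Codon 9: GGC Gly / CTT Leu — nonsynonymous.
Nonsynonymous differences: 3 → different protein.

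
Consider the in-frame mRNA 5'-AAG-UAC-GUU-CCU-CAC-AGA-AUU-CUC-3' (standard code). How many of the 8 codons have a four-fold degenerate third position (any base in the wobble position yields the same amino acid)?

Codon 1 AAG (Lys): third position 2-fold.
Codon 2 UAC (Tyr): third position 2-fold.
Codon 3 GUU (Val): third position 4-fold.
Codon 4 CCU (Pro): third position 4-fold.
Codon 5 CAC (His): third position 2-fold.
Codon 6 AGA (Arg): third position 2-fold.
Codon 7 AUU (Ile): third position 3-fold.
Codon 8 CUC (Leu): third position 4-fold.
Four-fold degenerate third positions: 3.

3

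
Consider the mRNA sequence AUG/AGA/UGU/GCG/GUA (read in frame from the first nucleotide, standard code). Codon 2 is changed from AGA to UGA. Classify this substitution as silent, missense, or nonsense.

nonsense

Position 4 falls in codon 2: AGA → Arg.
After the substitution the codon is UGA → Stop.
The new codon is a stop codon, so this is a nonsense mutation.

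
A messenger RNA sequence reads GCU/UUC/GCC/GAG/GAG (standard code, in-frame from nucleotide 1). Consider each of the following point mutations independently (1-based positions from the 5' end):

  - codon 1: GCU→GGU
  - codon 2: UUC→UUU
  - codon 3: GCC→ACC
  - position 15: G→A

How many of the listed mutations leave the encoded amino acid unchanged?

2

Codon 1: GCU (Ala) → GGU (Gly) — missense.
Codon 2: UUC (Phe) → UUU (Phe) — synonymous.
Codon 3: GCC (Ala) → ACC (Thr) — missense.
Codon 5: GAG (Glu) → GAA (Glu) — synonymous.
Synonymous: 2 of 4.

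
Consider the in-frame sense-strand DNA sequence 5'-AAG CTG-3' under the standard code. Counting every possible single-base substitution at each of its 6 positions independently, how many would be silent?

5

Codon 1 (AAG, Lys): 1 synonymous substitution.
Codon 2 (CTG, Leu): 4 synonymous substitutions.
Total: 1 + 4 = 5.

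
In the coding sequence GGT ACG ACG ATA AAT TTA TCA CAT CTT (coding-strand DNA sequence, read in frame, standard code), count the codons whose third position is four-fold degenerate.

Codon 1 GGT (Gly): third position 4-fold.
Codon 2 ACG (Thr): third position 4-fold.
Codon 3 ACG (Thr): third position 4-fold.
Codon 4 ATA (Ile): third position 3-fold.
Codon 5 AAT (Asn): third position 2-fold.
Codon 6 TTA (Leu): third position 2-fold.
Codon 7 TCA (Ser): third position 4-fold.
Codon 8 CAT (His): third position 2-fold.
Codon 9 CTT (Leu): third position 4-fold.
Four-fold degenerate third positions: 5.

5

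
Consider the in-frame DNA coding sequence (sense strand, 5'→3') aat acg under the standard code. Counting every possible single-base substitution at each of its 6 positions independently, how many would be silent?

Codon 1 (AAT, Asn): 1 synonymous substitution.
Codon 2 (ACG, Thr): 3 synonymous substitutions.
Total: 1 + 3 = 4.

4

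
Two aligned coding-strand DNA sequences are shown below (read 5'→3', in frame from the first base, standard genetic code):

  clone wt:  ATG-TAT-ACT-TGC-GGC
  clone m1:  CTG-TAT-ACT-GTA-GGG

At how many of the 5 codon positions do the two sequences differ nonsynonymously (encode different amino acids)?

2

Codon 1: ATG Met / CTG Leu — nonsynonymous.
Codon 2: TAT Tyr / TAT Tyr — identical.
Codon 3: ACT Thr / ACT Thr — identical.
Codon 4: TGC Cys / GTA Val — nonsynonymous.
Codon 5: GGC Gly / GGG Gly — synonymous.
Nonsynonymous differences: 2.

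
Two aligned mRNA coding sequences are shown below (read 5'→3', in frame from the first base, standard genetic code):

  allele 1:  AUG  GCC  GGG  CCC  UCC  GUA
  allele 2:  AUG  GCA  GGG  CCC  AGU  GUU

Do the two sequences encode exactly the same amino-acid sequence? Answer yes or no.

Codon 1: AUG Met / AUG Met — identical.
Codon 2: GCC Ala / GCA Ala — synonymous.
Codon 3: GGG Gly / GGG Gly — identical.
Codon 4: CCC Pro / CCC Pro — identical.
Codon 5: UCC Ser / AGU Ser — synonymous.
Codon 6: GUA Val / GUU Val — synonymous.
Nonsynonymous differences: 0 → same protein.

yes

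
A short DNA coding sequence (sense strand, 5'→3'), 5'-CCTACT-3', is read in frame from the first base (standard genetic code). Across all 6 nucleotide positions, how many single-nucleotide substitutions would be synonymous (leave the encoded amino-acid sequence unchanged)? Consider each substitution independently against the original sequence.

6

Codon 1 (CCT, Pro): 3 synonymous substitutions.
Codon 2 (ACT, Thr): 3 synonymous substitutions.
Total: 3 + 3 = 6.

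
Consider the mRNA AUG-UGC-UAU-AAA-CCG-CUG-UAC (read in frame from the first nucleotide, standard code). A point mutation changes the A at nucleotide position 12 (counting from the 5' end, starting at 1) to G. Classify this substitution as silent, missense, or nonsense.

silent

Position 12 falls in codon 4: AAA → Lys.
After the substitution the codon is AAG → Lys.
Both encode Lys, so the change is synonymous.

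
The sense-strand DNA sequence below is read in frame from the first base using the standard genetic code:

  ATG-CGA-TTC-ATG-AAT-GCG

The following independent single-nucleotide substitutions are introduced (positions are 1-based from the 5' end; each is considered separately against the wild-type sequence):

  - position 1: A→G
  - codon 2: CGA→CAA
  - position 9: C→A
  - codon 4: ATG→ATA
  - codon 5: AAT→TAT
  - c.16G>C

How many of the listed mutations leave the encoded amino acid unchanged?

0

Codon 1: ATG (Met) → GTG (Val) — missense.
Codon 2: CGA (Arg) → CAA (Gln) — missense.
Codon 3: TTC (Phe) → TTA (Leu) — missense.
Codon 4: ATG (Met) → ATA (Ile) — missense.
Codon 5: AAT (Asn) → TAT (Tyr) — missense.
Codon 6: GCG (Ala) → CCG (Pro) — missense.
Synonymous: 0 of 6.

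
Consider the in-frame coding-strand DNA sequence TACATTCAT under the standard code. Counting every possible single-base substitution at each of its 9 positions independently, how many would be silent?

4

Codon 1 (TAC, Tyr): 1 synonymous substitution.
Codon 2 (ATT, Ile): 2 synonymous substitutions.
Codon 3 (CAT, His): 1 synonymous substitution.
Total: 1 + 2 + 1 = 4.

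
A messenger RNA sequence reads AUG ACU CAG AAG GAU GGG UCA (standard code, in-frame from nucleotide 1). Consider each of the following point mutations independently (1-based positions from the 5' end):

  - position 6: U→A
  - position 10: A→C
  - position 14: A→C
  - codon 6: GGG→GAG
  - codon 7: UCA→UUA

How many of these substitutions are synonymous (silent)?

Codon 2: ACU (Thr) → ACA (Thr) — synonymous.
Codon 4: AAG (Lys) → CAG (Gln) — missense.
Codon 5: GAU (Asp) → GCU (Ala) — missense.
Codon 6: GGG (Gly) → GAG (Glu) — missense.
Codon 7: UCA (Ser) → UUA (Leu) — missense.
Synonymous: 1 of 5.

1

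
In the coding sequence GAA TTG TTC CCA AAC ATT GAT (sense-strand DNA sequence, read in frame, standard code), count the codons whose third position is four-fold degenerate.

1

Codon 1 GAA (Glu): third position 2-fold.
Codon 2 TTG (Leu): third position 2-fold.
Codon 3 TTC (Phe): third position 2-fold.
Codon 4 CCA (Pro): third position 4-fold.
Codon 5 AAC (Asn): third position 2-fold.
Codon 6 ATT (Ile): third position 3-fold.
Codon 7 GAT (Asp): third position 2-fold.
Four-fold degenerate third positions: 1.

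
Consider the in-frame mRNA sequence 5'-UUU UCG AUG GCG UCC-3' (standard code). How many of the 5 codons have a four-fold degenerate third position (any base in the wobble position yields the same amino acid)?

3

Codon 1 UUU (Phe): third position 2-fold.
Codon 2 UCG (Ser): third position 4-fold.
Codon 3 AUG (Met): third position 1-fold.
Codon 4 GCG (Ala): third position 4-fold.
Codon 5 UCC (Ser): third position 4-fold.
Four-fold degenerate third positions: 3.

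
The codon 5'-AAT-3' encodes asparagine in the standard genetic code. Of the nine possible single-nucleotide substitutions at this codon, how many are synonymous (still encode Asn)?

1

Position 1: none → 0 synonymous.
Position 2: none → 0 synonymous.
Position 3: AAC → 1 synonymous.
Total: 0 + 0 + 1 = 1.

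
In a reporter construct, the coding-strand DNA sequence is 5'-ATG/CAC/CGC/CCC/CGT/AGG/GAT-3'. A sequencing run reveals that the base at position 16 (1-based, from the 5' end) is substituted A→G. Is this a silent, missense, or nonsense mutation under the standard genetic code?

Position 16 falls in codon 6: AGG → Arg.
After the substitution the codon is GGG → Gly.
Arg ≠ Gly, so this is a missense mutation.

missense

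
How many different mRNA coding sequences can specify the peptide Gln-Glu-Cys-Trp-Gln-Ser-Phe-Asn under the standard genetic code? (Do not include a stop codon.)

384

Gln: 2 codons.
Glu: 2 codons.
Cys: 2 codons.
Trp: 1 codon.
Gln: 2 codons.
Ser: 6 codons.
Phe: 2 codons.
Asn: 2 codons.
2 × 2 × 2 × 1 × 2 × 6 × 2 × 2 = 384.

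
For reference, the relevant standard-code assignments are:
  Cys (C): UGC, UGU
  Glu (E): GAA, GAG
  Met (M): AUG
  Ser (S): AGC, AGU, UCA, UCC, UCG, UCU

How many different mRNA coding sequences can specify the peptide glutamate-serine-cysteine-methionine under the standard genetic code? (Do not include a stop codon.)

24

Glu: 2 codons.
Ser: 6 codons.
Cys: 2 codons.
Met: 1 codon.
2 × 6 × 2 × 1 = 24.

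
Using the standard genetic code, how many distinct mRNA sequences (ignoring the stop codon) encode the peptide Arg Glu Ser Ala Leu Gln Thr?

Arg: 6 codons.
Glu: 2 codons.
Ser: 6 codons.
Ala: 4 codons.
Leu: 6 codons.
Gln: 2 codons.
Thr: 4 codons.
6 × 2 × 6 × 4 × 6 × 2 × 4 = 13824.

13824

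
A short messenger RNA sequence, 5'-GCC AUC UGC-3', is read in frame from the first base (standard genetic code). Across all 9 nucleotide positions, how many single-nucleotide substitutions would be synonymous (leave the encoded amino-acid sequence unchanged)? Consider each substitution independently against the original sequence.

Codon 1 (GCC, Ala): 3 synonymous substitutions.
Codon 2 (AUC, Ile): 2 synonymous substitutions.
Codon 3 (UGC, Cys): 1 synonymous substitution.
Total: 3 + 2 + 1 = 6.

6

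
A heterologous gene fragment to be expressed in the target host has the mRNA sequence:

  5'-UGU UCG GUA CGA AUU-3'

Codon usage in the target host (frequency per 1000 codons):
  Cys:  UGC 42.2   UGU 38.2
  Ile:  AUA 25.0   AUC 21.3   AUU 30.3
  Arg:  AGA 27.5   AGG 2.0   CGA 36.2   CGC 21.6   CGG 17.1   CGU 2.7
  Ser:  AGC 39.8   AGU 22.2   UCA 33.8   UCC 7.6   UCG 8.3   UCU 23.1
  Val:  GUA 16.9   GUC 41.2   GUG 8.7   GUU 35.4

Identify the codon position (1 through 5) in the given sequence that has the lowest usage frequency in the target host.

Codon 1 UGU (Cys): 38.2 per 1000.
Codon 2 UCG (Ser): 8.3 per 1000.
Codon 3 GUA (Val): 16.9 per 1000.
Codon 4 CGA (Arg): 36.2 per 1000.
Codon 5 AUU (Ile): 30.3 per 1000.
Lowest frequency is 8.3 at codon 2.

2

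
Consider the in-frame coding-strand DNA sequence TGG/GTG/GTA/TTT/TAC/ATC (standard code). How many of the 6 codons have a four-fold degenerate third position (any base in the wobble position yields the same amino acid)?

2

Codon 1 TGG (Trp): third position 1-fold.
Codon 2 GTG (Val): third position 4-fold.
Codon 3 GTA (Val): third position 4-fold.
Codon 4 TTT (Phe): third position 2-fold.
Codon 5 TAC (Tyr): third position 2-fold.
Codon 6 ATC (Ile): third position 3-fold.
Four-fold degenerate third positions: 2.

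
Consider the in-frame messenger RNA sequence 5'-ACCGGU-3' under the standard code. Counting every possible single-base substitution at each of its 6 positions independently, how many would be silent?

6

Codon 1 (ACC, Thr): 3 synonymous substitutions.
Codon 2 (GGU, Gly): 3 synonymous substitutions.
Total: 3 + 3 = 6.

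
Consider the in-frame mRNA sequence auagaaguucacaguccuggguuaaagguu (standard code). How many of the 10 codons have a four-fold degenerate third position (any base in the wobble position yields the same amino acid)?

Codon 1 AUA (Ile): third position 3-fold.
Codon 2 GAA (Glu): third position 2-fold.
Codon 3 GUU (Val): third position 4-fold.
Codon 4 CAC (His): third position 2-fold.
Codon 5 AGU (Ser): third position 2-fold.
Codon 6 CCU (Pro): third position 4-fold.
Codon 7 GGG (Gly): third position 4-fold.
Codon 8 UUA (Leu): third position 2-fold.
Codon 9 AAG (Lys): third position 2-fold.
Codon 10 GUU (Val): third position 4-fold.
Four-fold degenerate third positions: 4.

4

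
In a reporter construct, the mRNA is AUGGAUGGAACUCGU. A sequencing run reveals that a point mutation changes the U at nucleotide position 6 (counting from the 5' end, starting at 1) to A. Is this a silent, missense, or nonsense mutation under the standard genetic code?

Position 6 falls in codon 2: GAU → Asp.
After the substitution the codon is GAA → Glu.
Asp ≠ Glu, so this is a missense mutation.

missense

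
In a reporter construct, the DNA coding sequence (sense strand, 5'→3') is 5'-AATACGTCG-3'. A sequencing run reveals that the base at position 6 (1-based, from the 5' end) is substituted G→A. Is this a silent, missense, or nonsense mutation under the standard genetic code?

Position 6 falls in codon 2: ACG → Thr.
After the substitution the codon is ACA → Thr.
Both encode Thr, so the change is synonymous.

silent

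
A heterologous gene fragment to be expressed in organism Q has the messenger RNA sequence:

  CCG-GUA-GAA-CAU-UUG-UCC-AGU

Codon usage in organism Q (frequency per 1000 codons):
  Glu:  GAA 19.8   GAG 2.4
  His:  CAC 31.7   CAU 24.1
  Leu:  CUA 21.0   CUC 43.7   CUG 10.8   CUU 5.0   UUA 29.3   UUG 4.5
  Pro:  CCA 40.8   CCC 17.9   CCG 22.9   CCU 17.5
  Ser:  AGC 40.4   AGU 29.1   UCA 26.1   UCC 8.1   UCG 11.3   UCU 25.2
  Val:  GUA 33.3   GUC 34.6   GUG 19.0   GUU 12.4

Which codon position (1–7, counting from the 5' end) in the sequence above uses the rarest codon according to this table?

5

Codon 1 CCG (Pro): 22.9 per 1000.
Codon 2 GUA (Val): 33.3 per 1000.
Codon 3 GAA (Glu): 19.8 per 1000.
Codon 4 CAU (His): 24.1 per 1000.
Codon 5 UUG (Leu): 4.5 per 1000.
Codon 6 UCC (Ser): 8.1 per 1000.
Codon 7 AGU (Ser): 29.1 per 1000.
Lowest frequency is 4.5 at codon 5.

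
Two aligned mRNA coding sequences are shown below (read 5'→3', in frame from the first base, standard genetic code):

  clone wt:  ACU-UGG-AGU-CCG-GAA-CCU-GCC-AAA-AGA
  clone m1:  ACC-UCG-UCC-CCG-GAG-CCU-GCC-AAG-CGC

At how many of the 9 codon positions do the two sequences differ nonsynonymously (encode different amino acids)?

1

Codon 1: ACU Thr / ACC Thr — synonymous.
Codon 2: UGG Trp / UCG Ser — nonsynonymous.
Codon 3: AGU Ser / UCC Ser — synonymous.
Codon 4: CCG Pro / CCG Pro — identical.
Codon 5: GAA Glu / GAG Glu — synonymous.
Codon 6: CCU Pro / CCU Pro — identical.
Codon 7: GCC Ala / GCC Ala — identical.
Codon 8: AAA Lys / AAG Lys — synonymous.
Codon 9: AGA Arg / CGC Arg — synonymous.
Nonsynonymous differences: 1.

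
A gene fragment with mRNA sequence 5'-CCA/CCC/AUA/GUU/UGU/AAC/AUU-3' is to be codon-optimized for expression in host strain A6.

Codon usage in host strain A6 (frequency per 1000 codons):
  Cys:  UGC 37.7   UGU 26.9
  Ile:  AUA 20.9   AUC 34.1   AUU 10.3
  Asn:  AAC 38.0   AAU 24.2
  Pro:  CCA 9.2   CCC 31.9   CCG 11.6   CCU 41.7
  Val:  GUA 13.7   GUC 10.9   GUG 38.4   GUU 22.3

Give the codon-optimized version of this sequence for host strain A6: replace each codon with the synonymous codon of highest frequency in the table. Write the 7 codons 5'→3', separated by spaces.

CCU CCU AUC GUG UGC AAC AUC

Codon 1 (Pro): best is CCU at 41.7.
Codon 2 (Pro): best is CCU at 41.7.
Codon 3 (Ile): best is AUC at 34.1.
Codon 4 (Val): best is GUG at 38.4.
Codon 5 (Cys): best is UGC at 37.7.
Codon 6 (Asn): best is AAC at 38.0.
Codon 7 (Ile): best is AUC at 34.1.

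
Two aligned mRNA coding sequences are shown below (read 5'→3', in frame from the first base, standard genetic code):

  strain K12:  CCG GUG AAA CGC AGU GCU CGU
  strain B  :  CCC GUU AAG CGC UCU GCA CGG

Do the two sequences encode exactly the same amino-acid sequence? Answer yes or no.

Codon 1: CCG Pro / CCC Pro — synonymous.
Codon 2: GUG Val / GUU Val — synonymous.
Codon 3: AAA Lys / AAG Lys — synonymous.
Codon 4: CGC Arg / CGC Arg — identical.
Codon 5: AGU Ser / UCU Ser — synonymous.
Codon 6: GCU Ala / GCA Ala — synonymous.
Codon 7: CGU Arg / CGG Arg — synonymous.
Nonsynonymous differences: 0 → same protein.

yes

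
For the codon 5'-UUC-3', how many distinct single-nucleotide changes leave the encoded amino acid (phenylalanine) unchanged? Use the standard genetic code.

1

Position 1: none → 0 synonymous.
Position 2: none → 0 synonymous.
Position 3: UUU → 1 synonymous.
Total: 0 + 0 + 1 = 1.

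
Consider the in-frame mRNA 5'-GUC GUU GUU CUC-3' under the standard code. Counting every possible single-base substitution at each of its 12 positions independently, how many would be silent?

Codon 1 (GUC, Val): 3 synonymous substitutions.
Codon 2 (GUU, Val): 3 synonymous substitutions.
Codon 3 (GUU, Val): 3 synonymous substitutions.
Codon 4 (CUC, Leu): 3 synonymous substitutions.
Total: 3 + 3 + 3 + 3 = 12.

12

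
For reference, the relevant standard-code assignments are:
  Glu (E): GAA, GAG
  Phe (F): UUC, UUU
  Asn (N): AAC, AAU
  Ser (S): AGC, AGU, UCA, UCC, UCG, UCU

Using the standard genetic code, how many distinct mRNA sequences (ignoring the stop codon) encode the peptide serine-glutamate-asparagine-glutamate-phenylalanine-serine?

576

Ser: 6 codons.
Glu: 2 codons.
Asn: 2 codons.
Glu: 2 codons.
Phe: 2 codons.
Ser: 6 codons.
6 × 2 × 2 × 2 × 2 × 6 = 576.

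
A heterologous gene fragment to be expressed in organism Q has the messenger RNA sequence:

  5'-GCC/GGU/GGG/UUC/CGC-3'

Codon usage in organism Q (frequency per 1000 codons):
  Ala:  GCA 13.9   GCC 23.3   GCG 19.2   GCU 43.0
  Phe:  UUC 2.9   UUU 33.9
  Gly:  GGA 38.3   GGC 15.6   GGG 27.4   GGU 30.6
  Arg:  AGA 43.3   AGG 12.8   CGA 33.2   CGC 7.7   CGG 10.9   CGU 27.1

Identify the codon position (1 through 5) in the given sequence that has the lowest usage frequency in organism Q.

Codon 1 GCC (Ala): 23.3 per 1000.
Codon 2 GGU (Gly): 30.6 per 1000.
Codon 3 GGG (Gly): 27.4 per 1000.
Codon 4 UUC (Phe): 2.9 per 1000.
Codon 5 CGC (Arg): 7.7 per 1000.
Lowest frequency is 2.9 at codon 4.

4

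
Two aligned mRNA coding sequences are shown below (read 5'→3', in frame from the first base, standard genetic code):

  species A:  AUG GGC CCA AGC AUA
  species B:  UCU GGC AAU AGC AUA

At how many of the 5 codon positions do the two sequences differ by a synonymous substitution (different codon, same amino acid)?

0

Codon 1: AUG Met / UCU Ser — nonsynonymous.
Codon 2: GGC Gly / GGC Gly — identical.
Codon 3: CCA Pro / AAU Asn — nonsynonymous.
Codon 4: AGC Ser / AGC Ser — identical.
Codon 5: AUA Ile / AUA Ile — identical.
Synonymous differences: 0.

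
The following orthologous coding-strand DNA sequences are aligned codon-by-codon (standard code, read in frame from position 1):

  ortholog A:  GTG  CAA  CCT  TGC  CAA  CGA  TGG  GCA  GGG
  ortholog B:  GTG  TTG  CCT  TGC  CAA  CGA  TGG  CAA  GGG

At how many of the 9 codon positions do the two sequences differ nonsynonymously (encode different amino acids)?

2

Codon 1: GTG Val / GTG Val — identical.
Codon 2: CAA Gln / TTG Leu — nonsynonymous.
Codon 3: CCT Pro / CCT Pro — identical.
Codon 4: TGC Cys / TGC Cys — identical.
Codon 5: CAA Gln / CAA Gln — identical.
Codon 6: CGA Arg / CGA Arg — identical.
Codon 7: TGG Trp / TGG Trp — identical.
Codon 8: GCA Ala / CAA Gln — nonsynonymous.
Codon 9: GGG Gly / GGG Gly — identical.
Nonsynonymous differences: 2.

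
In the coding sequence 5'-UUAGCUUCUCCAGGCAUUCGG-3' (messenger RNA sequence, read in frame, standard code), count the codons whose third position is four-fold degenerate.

5

Codon 1 UUA (Leu): third position 2-fold.
Codon 2 GCU (Ala): third position 4-fold.
Codon 3 UCU (Ser): third position 4-fold.
Codon 4 CCA (Pro): third position 4-fold.
Codon 5 GGC (Gly): third position 4-fold.
Codon 6 AUU (Ile): third position 3-fold.
Codon 7 CGG (Arg): third position 4-fold.
Four-fold degenerate third positions: 5.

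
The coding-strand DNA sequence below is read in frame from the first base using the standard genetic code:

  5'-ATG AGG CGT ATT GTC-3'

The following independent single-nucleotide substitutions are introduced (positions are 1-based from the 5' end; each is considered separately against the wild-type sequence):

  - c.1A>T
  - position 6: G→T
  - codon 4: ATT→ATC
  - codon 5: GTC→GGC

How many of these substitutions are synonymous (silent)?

1

Codon 1: ATG (Met) → TTG (Leu) — missense.
Codon 2: AGG (Arg) → AGT (Ser) — missense.
Codon 4: ATT (Ile) → ATC (Ile) — synonymous.
Codon 5: GTC (Val) → GGC (Gly) — missense.
Synonymous: 1 of 4.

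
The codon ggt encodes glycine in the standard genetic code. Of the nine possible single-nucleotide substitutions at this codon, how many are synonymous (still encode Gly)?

3

Position 1: none → 0 synonymous.
Position 2: none → 0 synonymous.
Position 3: GGC, GGA, GGG → 3 synonymous.
Total: 0 + 0 + 3 = 3.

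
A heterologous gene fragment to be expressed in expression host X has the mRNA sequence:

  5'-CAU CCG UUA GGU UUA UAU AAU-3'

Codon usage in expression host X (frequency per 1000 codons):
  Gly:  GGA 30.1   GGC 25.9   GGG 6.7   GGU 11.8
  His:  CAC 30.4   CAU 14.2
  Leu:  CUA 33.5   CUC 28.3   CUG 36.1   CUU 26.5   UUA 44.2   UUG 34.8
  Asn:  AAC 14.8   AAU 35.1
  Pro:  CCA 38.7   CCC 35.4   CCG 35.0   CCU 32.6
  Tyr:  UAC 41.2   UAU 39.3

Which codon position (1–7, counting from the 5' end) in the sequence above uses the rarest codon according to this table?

4

Codon 1 CAU (His): 14.2 per 1000.
Codon 2 CCG (Pro): 35.0 per 1000.
Codon 3 UUA (Leu): 44.2 per 1000.
Codon 4 GGU (Gly): 11.8 per 1000.
Codon 5 UUA (Leu): 44.2 per 1000.
Codon 6 UAU (Tyr): 39.3 per 1000.
Codon 7 AAU (Asn): 35.1 per 1000.
Lowest frequency is 11.8 at codon 4.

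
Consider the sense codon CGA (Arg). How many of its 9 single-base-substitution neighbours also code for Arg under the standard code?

4

Position 1: AGA → 1 synonymous.
Position 2: none → 0 synonymous.
Position 3: CGT, CGC, CGG → 3 synonymous.
Total: 1 + 0 + 3 = 4.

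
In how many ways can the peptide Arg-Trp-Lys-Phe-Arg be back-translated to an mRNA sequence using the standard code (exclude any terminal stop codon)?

Arg: 6 codons.
Trp: 1 codon.
Lys: 2 codons.
Phe: 2 codons.
Arg: 6 codons.
6 × 1 × 2 × 2 × 6 = 144.

144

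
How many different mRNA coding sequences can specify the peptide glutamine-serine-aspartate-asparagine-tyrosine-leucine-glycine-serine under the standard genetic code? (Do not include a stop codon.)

13824

Gln: 2 codons.
Ser: 6 codons.
Asp: 2 codons.
Asn: 2 codons.
Tyr: 2 codons.
Leu: 6 codons.
Gly: 4 codons.
Ser: 6 codons.
2 × 6 × 2 × 2 × 2 × 6 × 4 × 6 = 13824.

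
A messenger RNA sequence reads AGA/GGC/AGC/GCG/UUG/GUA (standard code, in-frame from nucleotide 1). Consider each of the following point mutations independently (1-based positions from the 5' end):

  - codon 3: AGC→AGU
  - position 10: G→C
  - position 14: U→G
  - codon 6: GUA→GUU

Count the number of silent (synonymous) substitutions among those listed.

Codon 3: AGC (Ser) → AGU (Ser) — synonymous.
Codon 4: GCG (Ala) → CCG (Pro) — missense.
Codon 5: UUG (Leu) → UGG (Trp) — missense.
Codon 6: GUA (Val) → GUU (Val) — synonymous.
Synonymous: 2 of 4.

2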